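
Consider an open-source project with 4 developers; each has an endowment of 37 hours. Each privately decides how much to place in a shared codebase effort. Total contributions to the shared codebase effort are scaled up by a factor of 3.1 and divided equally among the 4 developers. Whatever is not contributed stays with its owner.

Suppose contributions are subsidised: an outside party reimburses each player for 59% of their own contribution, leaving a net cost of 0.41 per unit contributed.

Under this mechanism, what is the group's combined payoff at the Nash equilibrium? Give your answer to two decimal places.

Under the mechanism each unit contributed yields (3.1/4) / 0.41 = 1.8902 back to its contributor per unit of net cost, which exceeds 1, making full contribution the dominant choice for everyone.
At the Nash equilibrium everyone contributes 37. Group total payoff = 4 × (37 × 0.59 + 3.1 × 37) = 546.12.

546.12 hours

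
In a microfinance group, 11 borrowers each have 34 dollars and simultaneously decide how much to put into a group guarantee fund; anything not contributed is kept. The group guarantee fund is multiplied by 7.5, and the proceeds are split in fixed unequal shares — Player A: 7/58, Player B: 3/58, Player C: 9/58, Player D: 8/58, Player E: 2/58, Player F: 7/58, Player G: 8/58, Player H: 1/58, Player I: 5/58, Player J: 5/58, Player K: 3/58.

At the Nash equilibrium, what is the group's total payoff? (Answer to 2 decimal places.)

1037.00 dollars

For player j, contributing a unit is worthwhile iff 7.5 × (j's share) ≥ 1, i.e. iff j's share is at least 0.1333.
Player C, Player D and Player G are above the threshold, contributing 34 each; the remaining 8 contribute 0. Total contributed: 102.
The group guarantee fund pays out 7.5 × 102 = 765.00 in total (split across the unequal shares, but the aggregate is all that matters for the group sum).
The 8 free-riders keep 34 each, adding 272. Group total = 272 + 765.00 = 1037.00.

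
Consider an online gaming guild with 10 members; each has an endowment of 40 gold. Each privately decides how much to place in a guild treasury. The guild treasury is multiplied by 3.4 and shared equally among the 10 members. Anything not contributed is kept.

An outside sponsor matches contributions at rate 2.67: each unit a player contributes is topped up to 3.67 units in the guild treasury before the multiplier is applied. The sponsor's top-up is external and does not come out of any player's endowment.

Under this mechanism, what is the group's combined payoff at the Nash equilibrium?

4991.20 gold

The effective private return per unit is now 3.4 × 3.67 / 10 = 1.2478 > 1, so every player's dominant strategy flips to full contribution.
At the Nash equilibrium everyone contributes 40. Group total payoff = 3.4 × 3.67 × 400 = 4991.20.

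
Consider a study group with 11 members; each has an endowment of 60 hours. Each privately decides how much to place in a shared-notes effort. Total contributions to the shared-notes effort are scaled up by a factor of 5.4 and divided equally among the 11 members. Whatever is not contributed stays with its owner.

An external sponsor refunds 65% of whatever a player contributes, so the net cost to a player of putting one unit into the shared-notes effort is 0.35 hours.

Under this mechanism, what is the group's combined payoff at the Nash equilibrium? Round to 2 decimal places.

3993.00 hours

Under the mechanism each unit contributed yields (5.4/11) / 0.35 = 1.4026 back to its contributor per unit of net cost, which exceeds 1, making full contribution the dominant choice for everyone.
At the Nash equilibrium everyone contributes 60. Group total payoff = 11 × (60 × 0.65 + 5.4 × 60) = 3993.00.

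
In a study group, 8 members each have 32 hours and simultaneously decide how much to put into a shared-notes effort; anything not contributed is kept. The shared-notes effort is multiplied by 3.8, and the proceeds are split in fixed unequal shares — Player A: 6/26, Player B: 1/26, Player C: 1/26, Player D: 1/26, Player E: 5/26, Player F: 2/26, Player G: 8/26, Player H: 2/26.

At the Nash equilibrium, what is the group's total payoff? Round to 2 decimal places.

Each unit j contributes comes back to j as 3.8 × (j's share), so j prefers to contribute only if that share exceeds 1/3.8 = 0.2632; otherwise keeping the unit dominates.
Player G alone (share 8/26) is above the threshold, contributing 32; the remaining 7 contribute 0. Total contributed: 32.
The shared-notes effort pays out 3.8 × 32 = 121.60 in total (split across the unequal shares, but the aggregate is all that matters for the group sum).
The 7 free-riders keep 32 each, adding 224. Group total = 224 + 121.60 = 345.60.

345.60 hours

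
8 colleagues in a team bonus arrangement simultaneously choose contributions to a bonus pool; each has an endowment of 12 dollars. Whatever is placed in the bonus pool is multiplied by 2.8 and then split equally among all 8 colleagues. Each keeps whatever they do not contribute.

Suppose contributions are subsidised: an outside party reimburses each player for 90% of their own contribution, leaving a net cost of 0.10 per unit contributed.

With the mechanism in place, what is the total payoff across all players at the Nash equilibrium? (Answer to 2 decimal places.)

355.20 dollars

The effective private return per unit is now (2.8/8) / 0.10 = 3.5000 > 1, so every player's dominant strategy flips to full contribution.
So the Nash equilibrium is full contribution by all 8; the group earns 8 × (12 × 0.90 + 2.8 × 12) = 355.20.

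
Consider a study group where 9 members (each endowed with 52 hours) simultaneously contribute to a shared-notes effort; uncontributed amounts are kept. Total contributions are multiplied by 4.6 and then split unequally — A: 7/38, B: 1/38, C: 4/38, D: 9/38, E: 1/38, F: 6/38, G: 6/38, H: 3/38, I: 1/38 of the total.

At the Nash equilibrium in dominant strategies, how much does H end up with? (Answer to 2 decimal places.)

A player with share s gets back 4.6·s per unit contributed, so full contribution is dominant for anyone with s > 1/4.6 = 0.2174 and zero contribution is dominant for anyone below.
The only share above 0.2174 is D's 9/38, contributing 52; the remaining 8 contribute 0. Total contributed: 52.
H keeps 52 and receives 4.6 × 52 × 3/38 = 18.88 from the shared-notes effort, for a payoff of 70.88.

70.88 hours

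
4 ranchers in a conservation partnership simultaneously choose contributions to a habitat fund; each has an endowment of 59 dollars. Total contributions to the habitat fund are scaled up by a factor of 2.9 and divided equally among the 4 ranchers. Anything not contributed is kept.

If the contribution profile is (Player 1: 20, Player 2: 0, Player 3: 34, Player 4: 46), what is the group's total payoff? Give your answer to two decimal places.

Total contributed: 20 + 0 + 34 + 46 = 100; total kept: 4 × 59 − 100 = 136.
The habitat fund pays out 2.9 × 100 = 290.00 in aggregate.
Group total = 136 + 290.00 = 426.00.

426.00 dollars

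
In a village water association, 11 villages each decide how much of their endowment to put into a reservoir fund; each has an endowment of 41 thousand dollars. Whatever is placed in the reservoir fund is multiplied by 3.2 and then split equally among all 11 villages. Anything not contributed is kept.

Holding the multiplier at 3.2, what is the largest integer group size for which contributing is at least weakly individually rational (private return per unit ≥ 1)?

Private return per unit is 3.2/(group size), which is ≥ 1 whenever the group size is ≤ 3.2.
The largest such integer is 3.

3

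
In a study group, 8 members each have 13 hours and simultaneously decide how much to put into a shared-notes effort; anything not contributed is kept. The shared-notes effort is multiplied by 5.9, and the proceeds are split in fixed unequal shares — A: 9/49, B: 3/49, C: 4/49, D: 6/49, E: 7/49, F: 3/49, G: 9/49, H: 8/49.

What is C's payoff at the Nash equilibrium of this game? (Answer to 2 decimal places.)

Each unit j contributes comes back to j as 5.9 × (j's share), so j prefers to contribute only if that share exceeds 1/5.9 = 0.1695; otherwise keeping the unit dominates.
A and G clear that bar, contributing 13 each; the remaining 6 contribute 0. Total contributed: 26.
C keeps 13 and receives 5.9 × 26 × 4/49 = 12.52 from the shared-notes effort, for a payoff of 25.52.

25.52 hours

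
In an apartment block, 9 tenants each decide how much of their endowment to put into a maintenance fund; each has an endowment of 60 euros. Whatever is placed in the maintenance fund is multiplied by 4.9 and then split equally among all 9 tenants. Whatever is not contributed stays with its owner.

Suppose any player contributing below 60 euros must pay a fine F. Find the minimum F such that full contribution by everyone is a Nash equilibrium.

Given the others contribute fully, the best deviation is to contribute 0 (any partial contribution still incurs the fine and gives up units whose private return 0.5444 is below 1).
Deviating from 60 to 0 saves 60 euros but forfeits the deviator's share of the drop in the maintenance fund: 4.9/9 × 60 = 32.67.
So the deviation gain is 60 − 32.67 = 27.33, and the fine must be at least 27.33 euros to wipe it out.

27.33 euros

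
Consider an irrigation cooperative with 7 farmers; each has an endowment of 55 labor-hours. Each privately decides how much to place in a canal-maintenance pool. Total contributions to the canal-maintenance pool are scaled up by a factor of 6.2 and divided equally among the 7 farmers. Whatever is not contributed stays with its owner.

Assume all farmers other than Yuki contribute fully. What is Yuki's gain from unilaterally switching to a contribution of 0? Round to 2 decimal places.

6.29 labor-hours

Switching from a contribution of 55 to 0 lets Yuki keep an extra 55 labor-hours, but lowers the canal-maintenance pool by 55, which costs Yuki their own share of that drop: 6.2/7 × 55 = 48.71.
Net gain = 55 − 48.71 = 6.29. The private return per contributed unit (0.8857) is below 1, so free-riding is indeed the best response regardless of what the others do.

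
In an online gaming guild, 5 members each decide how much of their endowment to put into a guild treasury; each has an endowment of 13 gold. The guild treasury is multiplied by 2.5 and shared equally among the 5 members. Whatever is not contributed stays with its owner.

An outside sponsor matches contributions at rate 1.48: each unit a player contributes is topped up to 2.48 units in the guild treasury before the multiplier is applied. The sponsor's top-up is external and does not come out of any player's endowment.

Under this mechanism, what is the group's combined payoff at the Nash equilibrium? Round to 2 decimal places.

With the mechanism, a contributed unit returns 2.5 × 2.48 / 5 = 1.2400 per unit of net cost to the contributor — now above 1 — so contributing fully is weakly dominant for every player.
So the Nash equilibrium is full contribution by all 5; the group earns 2.5 × 2.48 × 65 = 403.00.

403.00 gold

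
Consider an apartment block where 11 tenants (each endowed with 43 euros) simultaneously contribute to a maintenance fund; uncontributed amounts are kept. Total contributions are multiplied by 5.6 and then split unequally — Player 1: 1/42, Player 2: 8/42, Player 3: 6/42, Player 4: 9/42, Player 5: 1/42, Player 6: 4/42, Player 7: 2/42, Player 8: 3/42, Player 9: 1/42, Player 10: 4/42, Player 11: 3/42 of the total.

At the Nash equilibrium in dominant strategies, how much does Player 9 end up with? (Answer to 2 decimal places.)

Player j's private return per contributed unit is 5.6 × (j's share). Contributing is weakly dominant for j when that share is at least 1/5.6 = 0.1786, and contributing 0 is dominant otherwise.
The shares above 0.1786 belong to Player 2 and Player 4, contributing 43 each; the remaining 9 contribute 0. Total contributed: 86.
Player 9 keeps 43 and receives 5.6 × 86 × 1/42 = 11.47 from the maintenance fund, for a payoff of 54.47.

54.47 euros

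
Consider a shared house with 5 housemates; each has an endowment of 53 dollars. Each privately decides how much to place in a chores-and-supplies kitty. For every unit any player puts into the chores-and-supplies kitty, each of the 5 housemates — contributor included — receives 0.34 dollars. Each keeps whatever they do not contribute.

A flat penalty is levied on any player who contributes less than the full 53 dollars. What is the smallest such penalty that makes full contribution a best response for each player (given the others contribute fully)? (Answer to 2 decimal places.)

Given the others contribute fully, the best deviation is to contribute 0 (any partial contribution still incurs the fine and gives up units whose private return 0.34 is below 1).
Deviating from 53 to 0 saves 53 dollars but forfeits the deviator's share of the drop in the chores-and-supplies kitty: 0.34 × 53 = 18.02.
So the deviation gain is 53 − 18.02 = 34.98, and the fine must be at least 34.98 dollars to wipe it out.

34.98 dollars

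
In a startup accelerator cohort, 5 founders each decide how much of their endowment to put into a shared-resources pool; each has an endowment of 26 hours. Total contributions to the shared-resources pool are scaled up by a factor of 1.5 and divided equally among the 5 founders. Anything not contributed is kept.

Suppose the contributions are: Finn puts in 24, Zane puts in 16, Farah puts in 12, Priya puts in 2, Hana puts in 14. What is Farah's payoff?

Total contributed: 24 + 16 + 12 + 2 + 14 = 68.
Each receives 1.5 × 68 / 5 = 20.40 from the shared-resources pool.
Farah keeps 26 − 12 = 14, so Farah's payoff is 14 + 20.40 = 34.40.

34.40 hours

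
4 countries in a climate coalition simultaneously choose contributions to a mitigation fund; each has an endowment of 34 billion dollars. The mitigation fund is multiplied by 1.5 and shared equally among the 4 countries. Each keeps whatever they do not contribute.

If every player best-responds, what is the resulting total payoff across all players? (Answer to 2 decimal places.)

Each contributed unit returns 1.5/4 = 0.3750 to its contributor — below 1 — so contributing 0 is dominant for every player. At the Nash equilibrium everyone keeps their 34, and the group total is 4 × 34 = 136.

136.00 billion dollars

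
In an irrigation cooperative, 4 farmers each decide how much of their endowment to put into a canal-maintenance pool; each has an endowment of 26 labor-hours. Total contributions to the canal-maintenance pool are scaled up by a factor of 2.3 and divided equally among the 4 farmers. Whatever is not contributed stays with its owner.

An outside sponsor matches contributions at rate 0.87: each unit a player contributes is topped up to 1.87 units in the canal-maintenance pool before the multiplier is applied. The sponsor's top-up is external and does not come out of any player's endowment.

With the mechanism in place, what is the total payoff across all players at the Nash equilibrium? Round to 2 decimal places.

447.30 labor-hours

The effective private return per unit is now 2.3 × 1.87 / 4 = 1.0753 > 1, so every player's dominant strategy flips to full contribution.
So the Nash equilibrium is full contribution by all 4; the group earns 2.3 × 1.87 × 104 = 447.30.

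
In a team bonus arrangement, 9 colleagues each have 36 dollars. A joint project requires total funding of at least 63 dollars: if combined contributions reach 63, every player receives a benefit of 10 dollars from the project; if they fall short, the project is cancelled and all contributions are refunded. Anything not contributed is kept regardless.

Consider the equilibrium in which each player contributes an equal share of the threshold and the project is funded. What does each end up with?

Equal share of the threshold: 63/9 = 7.
At this profile no one gains by cutting their contribution: any cut drops the total below 63, the project is cancelled, contributions are refunded, and the deviator ends with 36, which is less than 36 − 7 + 10 = 39. Contributing more than 7 just wastes the excess. So contributing exactly 7 is a best response.
Each player's payoff: 36 − 7 + 10 = 39.

39 dollars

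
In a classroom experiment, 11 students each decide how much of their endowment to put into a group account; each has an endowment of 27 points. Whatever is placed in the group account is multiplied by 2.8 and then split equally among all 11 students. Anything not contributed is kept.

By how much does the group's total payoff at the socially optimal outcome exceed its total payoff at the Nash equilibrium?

534.60 points

Each contributed unit returns 2.8/11 = 0.2545 to its contributor — below 1 — so contributing 0 is dominant for every player. At the Nash equilibrium everyone keeps their 27, and the group total is 11 × 27 = 297.
Each contributed unit returns 2.800 to the group as a whole (0.2545 to each of 11 players), which exceeds 1, so the social optimum is full contribution: group total = 2.800 × 297 = 831.60.
Efficiency loss = 831.60 − 297 = 534.60.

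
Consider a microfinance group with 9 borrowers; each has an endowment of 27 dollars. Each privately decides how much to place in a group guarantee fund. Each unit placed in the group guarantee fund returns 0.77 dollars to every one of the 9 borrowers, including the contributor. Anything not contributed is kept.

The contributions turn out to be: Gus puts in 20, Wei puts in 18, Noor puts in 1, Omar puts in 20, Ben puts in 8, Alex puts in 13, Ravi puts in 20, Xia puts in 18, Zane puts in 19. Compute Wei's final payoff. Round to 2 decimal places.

Total contributed: 20 + 18 + 1 + 20 + 8 + 13 + 20 + 18 + 19 = 137.
Each receives 0.77 × 137 = 105.49 from the group guarantee fund.
Wei keeps 27 − 18 = 9, so Wei's payoff is 9 + 105.49 = 114.49.

114.49 dollars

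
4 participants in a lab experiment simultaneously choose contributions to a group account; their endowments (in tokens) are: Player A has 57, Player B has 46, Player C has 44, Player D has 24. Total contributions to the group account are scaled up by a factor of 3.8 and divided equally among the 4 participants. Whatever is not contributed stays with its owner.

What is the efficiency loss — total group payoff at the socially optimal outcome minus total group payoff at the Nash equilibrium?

478.80 tokens

The private return per contributed unit is 3.8/4 = 0.9500 < 1 for every player regardless of endowment, so the Nash equilibrium is zero contribution and the group total is Σ E_j = 57 + 46 + 44 + 24 = 171.
Each contributed unit returns 3.800 to the group, so the social optimum is full contribution by everyone: group total = 3.800 × 171 = 649.80.
Efficiency loss = (3.800 − 1) × 171 = 478.80.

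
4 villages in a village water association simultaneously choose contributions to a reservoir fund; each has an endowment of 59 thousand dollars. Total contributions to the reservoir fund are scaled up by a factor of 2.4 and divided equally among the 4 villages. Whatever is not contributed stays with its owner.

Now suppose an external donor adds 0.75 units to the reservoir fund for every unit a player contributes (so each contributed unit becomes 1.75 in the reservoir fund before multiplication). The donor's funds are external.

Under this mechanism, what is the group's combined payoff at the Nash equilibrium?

With the mechanism, a contributed unit returns 2.4 × 1.75 / 4 = 1.0500 per unit of net cost to the contributor — now above 1 — so contributing fully is weakly dominant for every player.
At the Nash equilibrium everyone contributes 59. Group total payoff = 2.4 × 1.75 × 236 = 991.20.

991.20 thousand dollars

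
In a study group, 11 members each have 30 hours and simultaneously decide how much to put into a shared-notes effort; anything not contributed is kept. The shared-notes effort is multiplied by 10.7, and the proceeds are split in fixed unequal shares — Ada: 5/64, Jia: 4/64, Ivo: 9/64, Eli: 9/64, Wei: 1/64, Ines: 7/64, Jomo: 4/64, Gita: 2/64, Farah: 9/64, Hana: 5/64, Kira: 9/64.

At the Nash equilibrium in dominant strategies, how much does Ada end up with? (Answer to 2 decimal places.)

155.39 hours

Player j's private return per contributed unit is 10.7 × (j's share). Contributing is weakly dominant for j when that share is at least 1/10.7 = 0.0935, and contributing 0 is dominant otherwise.
Ivo, Eli, Ines, Farah and Kira clear that bar, contributing 30 each; the remaining 6 contribute 0. Total contributed: 150.
Ada keeps 30 and receives 10.7 × 150 × 5/64 = 125.39 from the shared-notes effort, for a payoff of 155.39.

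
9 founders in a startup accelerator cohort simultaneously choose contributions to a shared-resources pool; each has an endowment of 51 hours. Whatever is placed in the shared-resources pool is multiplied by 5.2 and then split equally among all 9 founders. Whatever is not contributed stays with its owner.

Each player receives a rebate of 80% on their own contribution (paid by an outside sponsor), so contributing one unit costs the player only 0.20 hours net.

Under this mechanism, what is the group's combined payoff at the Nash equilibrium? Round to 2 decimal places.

2754.00 hours

The effective private return per unit is now (5.2/9) / 0.20 = 2.8889 > 1, so every player's dominant strategy flips to full contribution.
So the Nash equilibrium is full contribution by all 9; the group earns 9 × (51 × 0.80 + 5.2 × 51) = 2754.00.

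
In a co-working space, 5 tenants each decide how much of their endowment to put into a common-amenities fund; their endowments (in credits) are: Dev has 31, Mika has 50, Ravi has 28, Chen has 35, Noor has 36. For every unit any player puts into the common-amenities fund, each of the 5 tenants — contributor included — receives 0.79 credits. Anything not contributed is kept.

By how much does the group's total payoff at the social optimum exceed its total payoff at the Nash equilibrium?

531.00 credits

The private return per contributed unit is 0.79 < 1 for everyone, so the Nash equilibrium is zero contribution and the group total is Σ E_j = 31 + 50 + 28 + 35 + 36 = 180.
Each contributed unit returns 3.950 to the group, so the social optimum is full contribution by everyone: group total = 3.950 × 180 = 711.00.
Efficiency loss = (3.950 − 1) × 180 = 531.00.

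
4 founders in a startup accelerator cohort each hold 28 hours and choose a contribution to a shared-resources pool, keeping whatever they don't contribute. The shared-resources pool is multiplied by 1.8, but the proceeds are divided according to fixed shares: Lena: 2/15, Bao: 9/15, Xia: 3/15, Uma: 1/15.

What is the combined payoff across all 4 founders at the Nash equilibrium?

134.40 hours

Each unit j contributes comes back to j as 1.8 × (j's share), so j prefers to contribute only if that share exceeds 1/1.8 = 0.5556; otherwise keeping the unit dominates.
The only share above 0.5556 is Bao's 9/15, contributing 28; the remaining 3 contribute 0. Total contributed: 28.
The shared-resources pool pays out 1.8 × 28 = 50.40 in total (split across the unequal shares, but the aggregate is all that matters for the group sum).
The 3 free-riders keep 28 each, adding 84. Group total = 84 + 50.40 = 134.40.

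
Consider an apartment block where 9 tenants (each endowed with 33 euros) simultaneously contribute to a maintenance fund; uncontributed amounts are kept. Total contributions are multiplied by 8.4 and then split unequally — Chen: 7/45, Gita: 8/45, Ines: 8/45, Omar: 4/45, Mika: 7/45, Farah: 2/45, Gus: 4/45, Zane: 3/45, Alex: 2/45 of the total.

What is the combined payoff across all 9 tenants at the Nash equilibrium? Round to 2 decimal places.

Each unit j contributes comes back to j as 8.4 × (j's share), so j prefers to contribute only if that share exceeds 1/8.4 = 0.1190; otherwise keeping the unit dominates.
Chen, Gita, Ines and Mika are above the threshold, contributing 33 each; the remaining 5 contribute 0. Total contributed: 132.
The maintenance fund pays out 8.4 × 132 = 1108.80 in total (split across the unequal shares, but the aggregate is all that matters for the group sum).
The 5 free-riders keep 33 each, adding 165. Group total = 165 + 1108.80 = 1273.80.

1273.80 euros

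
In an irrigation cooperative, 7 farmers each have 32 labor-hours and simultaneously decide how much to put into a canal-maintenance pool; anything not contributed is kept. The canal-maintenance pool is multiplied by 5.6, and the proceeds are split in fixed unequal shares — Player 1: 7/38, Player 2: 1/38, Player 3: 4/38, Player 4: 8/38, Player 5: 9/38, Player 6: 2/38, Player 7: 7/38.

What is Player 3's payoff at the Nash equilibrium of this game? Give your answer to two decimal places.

107.45 labor-hours

For player j, contributing a unit is worthwhile iff 5.6 × (j's share) ≥ 1, i.e. iff j's share is at least 0.1786.
Player 1, Player 4, Player 5 and Player 7 clear that bar, contributing 32 each; the remaining 3 contribute 0. Total contributed: 128.
Player 3 keeps 32 and receives 5.6 × 128 × 4/38 = 75.45 from the canal-maintenance pool, for a payoff of 107.45.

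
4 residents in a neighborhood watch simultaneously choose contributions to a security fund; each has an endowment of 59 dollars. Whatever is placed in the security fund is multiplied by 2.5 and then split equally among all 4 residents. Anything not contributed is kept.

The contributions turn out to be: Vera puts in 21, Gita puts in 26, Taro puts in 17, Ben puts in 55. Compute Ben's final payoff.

78.38 dollars

Total contributed: 21 + 26 + 17 + 55 = 119.
Each receives 2.5 × 119 / 4 = 74.38 from the security fund.
Ben keeps 59 − 55 = 4, so Ben's payoff is 4 + 74.38 = 78.38.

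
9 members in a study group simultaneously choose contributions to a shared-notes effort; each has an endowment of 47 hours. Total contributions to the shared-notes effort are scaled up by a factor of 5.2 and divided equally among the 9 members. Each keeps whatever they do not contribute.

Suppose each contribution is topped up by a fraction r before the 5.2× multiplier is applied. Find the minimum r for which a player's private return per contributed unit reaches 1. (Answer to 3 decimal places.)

0.731

With matching at rate r, one contributed unit becomes (1 + r) in the shared-notes effort and returns 5.2 × (1 + r) / 9 to the contributor.
Setting this equal to 1: 1 + r = 9/5.2 = 1.7308.
So the minimum matching rate is r = 1.7308 − 1 = 0.731.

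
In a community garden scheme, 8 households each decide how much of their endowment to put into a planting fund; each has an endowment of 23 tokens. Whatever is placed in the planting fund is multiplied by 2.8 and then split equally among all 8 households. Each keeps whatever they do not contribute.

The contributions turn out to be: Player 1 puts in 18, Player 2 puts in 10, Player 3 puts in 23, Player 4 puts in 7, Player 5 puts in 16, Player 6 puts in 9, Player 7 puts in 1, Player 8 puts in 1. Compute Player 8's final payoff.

51.75 tokens

Total contributed: 18 + 10 + 23 + 7 + 16 + 9 + 1 + 1 = 85.
Each receives 2.8 × 85 / 8 = 29.75 from the planting fund.
Player 8 keeps 23 − 1 = 22, so Player 8's payoff is 22 + 29.75 = 51.75.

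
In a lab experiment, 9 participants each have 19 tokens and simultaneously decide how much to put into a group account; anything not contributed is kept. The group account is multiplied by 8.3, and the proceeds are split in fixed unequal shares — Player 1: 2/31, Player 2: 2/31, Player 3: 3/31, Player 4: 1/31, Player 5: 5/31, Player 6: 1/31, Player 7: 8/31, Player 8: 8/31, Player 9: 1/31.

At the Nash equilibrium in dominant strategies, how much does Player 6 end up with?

For player j, contributing a unit is worthwhile iff 8.3 × (j's share) ≥ 1, i.e. iff j's share is at least 0.1205.
Player 5, Player 7 and Player 8 are above the threshold, contributing 19 each; the remaining 6 contribute 0. Total contributed: 57.
Player 6 keeps 19 and receives 8.3 × 57 × 1/31 = 15.26 from the group account, for a payoff of 34.26.

34.26 tokens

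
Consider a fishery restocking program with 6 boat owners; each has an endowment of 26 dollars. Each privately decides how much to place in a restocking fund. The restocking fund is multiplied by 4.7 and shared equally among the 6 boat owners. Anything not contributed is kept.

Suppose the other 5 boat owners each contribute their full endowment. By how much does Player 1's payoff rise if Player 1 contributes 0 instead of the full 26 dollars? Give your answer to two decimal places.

5.63 dollars

Switching from a contribution of 26 to 0 lets Player 1 keep an extra 26 dollars, but lowers the restocking fund by 26, which costs Player 1 their own share of that drop: 4.7/6 × 26 = 20.37.
Net gain = 26 − 20.37 = 5.63. The private return per contributed unit (0.7833) is below 1, so free-riding is indeed the best response regardless of what the others do.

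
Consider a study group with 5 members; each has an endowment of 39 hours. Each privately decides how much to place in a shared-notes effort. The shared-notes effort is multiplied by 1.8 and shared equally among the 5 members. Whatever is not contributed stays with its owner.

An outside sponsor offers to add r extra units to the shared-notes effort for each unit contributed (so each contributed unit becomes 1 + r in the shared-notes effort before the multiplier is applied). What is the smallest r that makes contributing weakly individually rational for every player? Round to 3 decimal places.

With matching at rate r, one contributed unit becomes (1 + r) in the shared-notes effort and returns 1.8 × (1 + r) / 5 to the contributor.
Setting this equal to 1: 1 + r = 5/1.8 = 2.7778.
So the minimum matching rate is r = 2.7778 − 1 = 1.778.

1.778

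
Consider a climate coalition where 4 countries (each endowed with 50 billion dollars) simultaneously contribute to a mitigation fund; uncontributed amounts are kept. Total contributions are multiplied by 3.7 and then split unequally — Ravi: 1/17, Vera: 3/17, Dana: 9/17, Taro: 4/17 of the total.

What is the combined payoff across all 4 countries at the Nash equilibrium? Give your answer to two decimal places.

335.00 billion dollars

A player with share s gets back 3.7·s per unit contributed, so full contribution is dominant for anyone with s > 1/3.7 = 0.2703 and zero contribution is dominant for anyone below.
Dana alone (share 9/17) is above the threshold, contributing 50; the remaining 3 contribute 0. Total contributed: 50.
The mitigation fund pays out 3.7 × 50 = 185.00 in total (split across the unequal shares, but the aggregate is all that matters for the group sum).
The 3 free-riders keep 50 each, adding 150. Group total = 150 + 185.00 = 335.00.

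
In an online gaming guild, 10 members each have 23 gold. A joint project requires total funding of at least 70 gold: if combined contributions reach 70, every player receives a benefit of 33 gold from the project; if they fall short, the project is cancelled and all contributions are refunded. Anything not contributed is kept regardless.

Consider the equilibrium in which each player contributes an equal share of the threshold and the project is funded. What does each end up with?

49 gold

Equal share of the threshold: 70/10 = 7.
At this profile no one gains by cutting their contribution: any cut drops the total below 70, the project is cancelled, contributions are refunded, and the deviator ends with 23, which is less than 23 − 7 + 33 = 49. Contributing more than 7 just wastes the excess. So contributing exactly 7 is a best response.
Each player's payoff: 23 − 7 + 33 = 49.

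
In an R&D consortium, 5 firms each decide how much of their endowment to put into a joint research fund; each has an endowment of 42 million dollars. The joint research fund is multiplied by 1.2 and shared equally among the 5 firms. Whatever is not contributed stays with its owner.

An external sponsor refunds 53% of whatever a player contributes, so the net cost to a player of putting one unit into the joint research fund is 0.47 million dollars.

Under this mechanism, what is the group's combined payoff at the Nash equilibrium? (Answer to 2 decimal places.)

Even with the mechanism, each unit contributed returns only (1.2/5) / 0.47 = 0.5106 per unit of net cost, so contributing nothing is still dominant.
At the Nash equilibrium no one contributes; group total payoff = 5 × 42 = 210.

210.00 million dollars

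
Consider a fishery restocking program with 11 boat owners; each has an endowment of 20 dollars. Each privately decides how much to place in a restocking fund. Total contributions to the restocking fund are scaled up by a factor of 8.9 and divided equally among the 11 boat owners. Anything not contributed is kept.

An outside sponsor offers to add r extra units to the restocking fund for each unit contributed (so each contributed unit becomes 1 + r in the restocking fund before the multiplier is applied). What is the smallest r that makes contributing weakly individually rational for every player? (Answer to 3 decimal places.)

0.236

With matching at rate r, one contributed unit becomes (1 + r) in the restocking fund and returns 8.9 × (1 + r) / 11 to the contributor.
Setting this equal to 1: 1 + r = 11/8.9 = 1.2360.
So the minimum matching rate is r = 1.2360 − 1 = 0.236.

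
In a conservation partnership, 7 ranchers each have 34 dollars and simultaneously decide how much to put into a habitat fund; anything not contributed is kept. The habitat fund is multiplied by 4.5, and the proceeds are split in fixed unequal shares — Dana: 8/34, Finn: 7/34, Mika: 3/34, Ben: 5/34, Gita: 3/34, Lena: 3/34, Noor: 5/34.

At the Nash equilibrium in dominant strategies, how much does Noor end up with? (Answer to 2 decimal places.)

For player j, contributing a unit is worthwhile iff 4.5 × (j's share) ≥ 1, i.e. iff j's share is at least 0.2222.
The only share above 0.2222 is Dana's 8/34, contributing 34; the remaining 6 contribute 0. Total contributed: 34.
Noor keeps 34 and receives 4.5 × 34 × 5/34 = 22.50 from the habitat fund, for a payoff of 56.50.

56.50 dollars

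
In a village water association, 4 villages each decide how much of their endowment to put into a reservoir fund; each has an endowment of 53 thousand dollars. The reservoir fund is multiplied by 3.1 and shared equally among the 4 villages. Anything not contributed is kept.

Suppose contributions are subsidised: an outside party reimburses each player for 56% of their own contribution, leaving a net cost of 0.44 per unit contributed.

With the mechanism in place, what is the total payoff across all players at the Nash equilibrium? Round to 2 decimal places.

The effective private return per unit is now (3.1/4) / 0.44 = 1.7614 > 1, so every player's dominant strategy flips to full contribution.
So the Nash equilibrium is full contribution by all 4; the group earns 4 × (53 × 0.56 + 3.1 × 53) = 775.92.

775.92 thousand dollars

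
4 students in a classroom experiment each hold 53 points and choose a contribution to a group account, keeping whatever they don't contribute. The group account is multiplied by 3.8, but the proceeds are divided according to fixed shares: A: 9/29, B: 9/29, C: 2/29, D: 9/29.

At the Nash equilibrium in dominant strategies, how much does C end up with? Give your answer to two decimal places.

Each unit j contributes comes back to j as 3.8 × (j's share), so j prefers to contribute only if that share exceeds 1/3.8 = 0.2632; otherwise keeping the unit dominates.
The shares above 0.2632 belong to A, B and D, contributing 53 each; the remaining 1 contribute 0. Total contributed: 159.
C keeps 53 and receives 3.8 × 159 × 2/29 = 41.67 from the group account, for a payoff of 94.67.

94.67 points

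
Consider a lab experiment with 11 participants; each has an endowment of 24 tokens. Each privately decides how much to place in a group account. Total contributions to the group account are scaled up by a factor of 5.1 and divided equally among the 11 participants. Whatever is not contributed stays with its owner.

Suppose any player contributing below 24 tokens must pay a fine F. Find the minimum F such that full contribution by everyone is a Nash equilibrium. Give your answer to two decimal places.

Given the others contribute fully, the best deviation is to contribute 0 (any partial contribution still incurs the fine and gives up units whose private return 0.4636 is below 1).
Deviating from 24 to 0 saves 24 tokens but forfeits the deviator's share of the drop in the group account: 5.1/11 × 24 = 11.13.
So the deviation gain is 24 − 11.13 = 12.87, and the fine must be at least 12.87 tokens to wipe it out.

12.87 tokens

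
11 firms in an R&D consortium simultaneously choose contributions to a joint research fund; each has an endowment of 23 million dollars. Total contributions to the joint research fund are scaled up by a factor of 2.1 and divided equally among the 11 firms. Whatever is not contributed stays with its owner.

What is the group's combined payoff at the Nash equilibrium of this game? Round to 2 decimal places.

Each contributed unit returns 2.1/11 = 0.1909 to its contributor — below 1 — so contributing 0 is dominant for every player. At the Nash equilibrium everyone keeps their 23, and the group total is 11 × 23 = 253.

253.00 million dollars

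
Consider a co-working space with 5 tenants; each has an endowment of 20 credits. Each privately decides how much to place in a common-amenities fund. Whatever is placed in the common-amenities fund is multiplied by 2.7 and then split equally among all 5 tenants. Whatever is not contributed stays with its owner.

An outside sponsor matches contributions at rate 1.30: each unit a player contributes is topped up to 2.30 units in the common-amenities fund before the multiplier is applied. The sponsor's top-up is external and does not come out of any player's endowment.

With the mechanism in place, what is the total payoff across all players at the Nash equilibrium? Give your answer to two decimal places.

621.00 credits

Under the mechanism each unit contributed yields 2.7 × 2.30 / 5 = 1.2420 back to its contributor per unit of net cost, which exceeds 1, making full contribution the dominant choice for everyone.
At the Nash equilibrium everyone contributes 20. Group total payoff = 2.7 × 2.30 × 100 = 621.00.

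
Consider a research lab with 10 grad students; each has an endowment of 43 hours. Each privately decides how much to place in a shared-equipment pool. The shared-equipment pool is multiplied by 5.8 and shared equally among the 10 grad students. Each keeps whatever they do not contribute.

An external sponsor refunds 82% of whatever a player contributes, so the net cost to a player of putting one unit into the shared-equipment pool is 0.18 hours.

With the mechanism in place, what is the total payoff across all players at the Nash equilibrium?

The effective private return per unit is now (5.8/10) / 0.18 = 3.2222 > 1, so every player's dominant strategy flips to full contribution.
At the Nash equilibrium everyone contributes 43. Group total payoff = 10 × (43 × 0.82 + 5.8 × 43) = 2846.60.

2846.60 hours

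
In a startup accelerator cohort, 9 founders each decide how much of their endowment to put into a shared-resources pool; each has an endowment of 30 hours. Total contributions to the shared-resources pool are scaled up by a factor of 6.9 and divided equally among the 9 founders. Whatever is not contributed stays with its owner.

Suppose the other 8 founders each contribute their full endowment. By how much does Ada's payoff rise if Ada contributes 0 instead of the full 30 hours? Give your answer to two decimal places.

Switching from a contribution of 30 to 0 lets Ada keep an extra 30 hours, but lowers the shared-resources pool by 30, which costs Ada their own share of that drop: 6.9/9 × 30 = 23.00.
Net gain = 30 − 23.00 = 7.00. The private return per contributed unit (0.7667) is below 1, so free-riding is indeed the best response regardless of what the others do.

7.00 hours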